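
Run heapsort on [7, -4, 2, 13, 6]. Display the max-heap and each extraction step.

Build heap: [13, 7, 2, -4, 6]
Extract 13: [7, 6, 2, -4, 13]
Extract 7: [6, -4, 2, 7, 13]
Extract 6: [2, -4, 6, 7, 13]
Extract 2: [-4, 2, 6, 7, 13]


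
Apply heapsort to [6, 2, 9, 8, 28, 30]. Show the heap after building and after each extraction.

Build heap: [30, 28, 9, 8, 2, 6]
Extract 30: [28, 8, 9, 6, 2, 30]
Extract 28: [9, 8, 2, 6, 28, 30]
Extract 9: [8, 6, 2, 9, 28, 30]
Extract 8: [6, 2, 8, 9, 28, 30]
Extract 6: [2, 6, 8, 9, 28, 30]


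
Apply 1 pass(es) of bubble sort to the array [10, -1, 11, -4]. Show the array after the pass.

After pass 1: [-1, 10, -4, 11] (2 swaps)
Total swaps: 2


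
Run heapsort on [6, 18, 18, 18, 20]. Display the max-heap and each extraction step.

Build heap: [20, 18, 18, 6, 18]
Extract 20: [18, 18, 18, 6, 20]
Extract 18: [18, 6, 18, 18, 20]
Extract 18: [18, 6, 18, 18, 20]
Extract 18: [6, 18, 18, 18, 20]


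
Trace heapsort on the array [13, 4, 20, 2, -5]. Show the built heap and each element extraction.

Build heap: [20, 4, 13, 2, -5]
Extract 20: [13, 4, -5, 2, 20]
Extract 13: [4, 2, -5, 13, 20]
Extract 4: [2, -5, 4, 13, 20]
Extract 2: [-5, 2, 4, 13, 20]


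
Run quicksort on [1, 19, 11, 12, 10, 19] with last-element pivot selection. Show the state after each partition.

Partition 1: pivot=19 at index 5 -> [1, 19, 11, 12, 10, 19]
Partition 2: pivot=10 at index 1 -> [1, 10, 11, 12, 19, 19]
Partition 3: pivot=19 at index 4 -> [1, 10, 11, 12, 19, 19]
Partition 4: pivot=12 at index 3 -> [1, 10, 11, 12, 19, 19]


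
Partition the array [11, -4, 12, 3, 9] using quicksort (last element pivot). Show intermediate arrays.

Partition 1: pivot=9 at index 2 -> [-4, 3, 9, 11, 12]
Partition 2: pivot=3 at index 1 -> [-4, 3, 9, 11, 12]
Partition 3: pivot=12 at index 4 -> [-4, 3, 9, 11, 12]


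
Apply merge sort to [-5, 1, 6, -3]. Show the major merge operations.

Divide and conquer:
  Merge [-5] + [1] -> [-5, 1]
  Merge [6] + [-3] -> [-3, 6]
  Merge [-5, 1] + [-3, 6] -> [-5, -3, 1, 6]


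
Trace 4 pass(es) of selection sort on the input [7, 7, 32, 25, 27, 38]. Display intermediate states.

Pass 1: Select minimum 7 at index 0, swap -> [7, 7, 32, 25, 27, 38]
Pass 2: Select minimum 7 at index 1, swap -> [7, 7, 32, 25, 27, 38]
Pass 3: Select minimum 25 at index 3, swap -> [7, 7, 25, 32, 27, 38]
Pass 4: Select minimum 27 at index 4, swap -> [7, 7, 25, 27, 32, 38]


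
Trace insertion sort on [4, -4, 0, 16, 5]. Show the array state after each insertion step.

First element 4 is already 'sorted'
Insert -4: shifted 1 elements -> [-4, 4, 0, 16, 5]
Insert 0: shifted 1 elements -> [-4, 0, 4, 16, 5]
Insert 16: shifted 0 elements -> [-4, 0, 4, 16, 5]
Insert 5: shifted 1 elements -> [-4, 0, 4, 5, 16]


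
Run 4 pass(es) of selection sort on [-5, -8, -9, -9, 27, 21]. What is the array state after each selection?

Pass 1: Select minimum -9 at index 2, swap -> [-9, -8, -5, -9, 27, 21]
Pass 2: Select minimum -9 at index 3, swap -> [-9, -9, -5, -8, 27, 21]
Pass 3: Select minimum -8 at index 3, swap -> [-9, -9, -8, -5, 27, 21]
Pass 4: Select minimum -5 at index 3, swap -> [-9, -9, -8, -5, 27, 21]


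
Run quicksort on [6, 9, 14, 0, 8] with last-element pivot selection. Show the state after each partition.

Partition 1: pivot=8 at index 2 -> [6, 0, 8, 9, 14]
Partition 2: pivot=0 at index 0 -> [0, 6, 8, 9, 14]
Partition 3: pivot=14 at index 4 -> [0, 6, 8, 9, 14]


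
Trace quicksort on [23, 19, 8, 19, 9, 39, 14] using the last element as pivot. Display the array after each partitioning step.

Partition 1: pivot=14 at index 2 -> [8, 9, 14, 19, 19, 39, 23]
Partition 2: pivot=9 at index 1 -> [8, 9, 14, 19, 19, 39, 23]
Partition 3: pivot=23 at index 5 -> [8, 9, 14, 19, 19, 23, 39]
Partition 4: pivot=19 at index 4 -> [8, 9, 14, 19, 19, 23, 39]


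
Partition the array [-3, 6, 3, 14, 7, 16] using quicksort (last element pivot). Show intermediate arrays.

Partition 1: pivot=16 at index 5 -> [-3, 6, 3, 14, 7, 16]
Partition 2: pivot=7 at index 3 -> [-3, 6, 3, 7, 14, 16]
Partition 3: pivot=3 at index 1 -> [-3, 3, 6, 7, 14, 16]


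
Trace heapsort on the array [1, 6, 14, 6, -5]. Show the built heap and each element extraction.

Build heap: [14, 6, 1, 6, -5]
Extract 14: [6, 6, 1, -5, 14]
Extract 6: [6, -5, 1, 6, 14]
Extract 6: [1, -5, 6, 6, 14]
Extract 1: [-5, 1, 6, 6, 14]


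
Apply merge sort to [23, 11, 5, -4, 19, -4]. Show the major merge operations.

Divide and conquer:
  Merge [11] + [5] -> [5, 11]
  Merge [23] + [5, 11] -> [5, 11, 23]
  Merge [19] + [-4] -> [-4, 19]
  Merge [-4] + [-4, 19] -> [-4, -4, 19]
  Merge [5, 11, 23] + [-4, -4, 19] -> [-4, -4, 5, 11, 19, 23]


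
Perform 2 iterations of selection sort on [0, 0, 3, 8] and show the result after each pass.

Pass 1: Select minimum 0 at index 0, swap -> [0, 0, 3, 8]
Pass 2: Select minimum 0 at index 1, swap -> [0, 0, 3, 8]


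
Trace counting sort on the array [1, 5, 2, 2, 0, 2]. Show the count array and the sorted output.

Count array: [1, 1, 3, 0, 0, 1]
(count[i] = number of elements equal to i)
Cumulative count: [1, 2, 5, 5, 5, 6]
Sorted: [0, 1, 2, 2, 2, 5]


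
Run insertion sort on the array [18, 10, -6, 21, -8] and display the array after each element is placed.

First element 18 is already 'sorted'
Insert 10: shifted 1 elements -> [10, 18, -6, 21, -8]
Insert -6: shifted 2 elements -> [-6, 10, 18, 21, -8]
Insert 21: shifted 0 elements -> [-6, 10, 18, 21, -8]
Insert -8: shifted 4 elements -> [-8, -6, 10, 18, 21]


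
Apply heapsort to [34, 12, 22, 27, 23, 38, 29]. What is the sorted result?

Build heap: [38, 27, 34, 12, 23, 22, 29]
Extract 38: [34, 27, 29, 12, 23, 22, 38]
Extract 34: [29, 27, 22, 12, 23, 34, 38]
Extract 29: [27, 23, 22, 12, 29, 34, 38]
Extract 27: [23, 12, 22, 27, 29, 34, 38]
Extract 23: [22, 12, 23, 27, 29, 34, 38]
Extract 22: [12, 22, 23, 27, 29, 34, 38]


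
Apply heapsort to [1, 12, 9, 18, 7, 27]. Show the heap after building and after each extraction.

Build heap: [27, 18, 9, 12, 7, 1]
Extract 27: [18, 12, 9, 1, 7, 27]
Extract 18: [12, 7, 9, 1, 18, 27]
Extract 12: [9, 7, 1, 12, 18, 27]
Extract 9: [7, 1, 9, 12, 18, 27]
Extract 7: [1, 7, 9, 12, 18, 27]


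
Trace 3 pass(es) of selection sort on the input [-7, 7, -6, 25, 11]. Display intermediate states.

Pass 1: Select minimum -7 at index 0, swap -> [-7, 7, -6, 25, 11]
Pass 2: Select minimum -6 at index 2, swap -> [-7, -6, 7, 25, 11]
Pass 3: Select minimum 7 at index 2, swap -> [-7, -6, 7, 25, 11]


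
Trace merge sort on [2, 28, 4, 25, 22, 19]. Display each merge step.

Divide and conquer:
  Merge [28] + [4] -> [4, 28]
  Merge [2] + [4, 28] -> [2, 4, 28]
  Merge [22] + [19] -> [19, 22]
  Merge [25] + [19, 22] -> [19, 22, 25]
  Merge [2, 4, 28] + [19, 22, 25] -> [2, 4, 19, 22, 25, 28]


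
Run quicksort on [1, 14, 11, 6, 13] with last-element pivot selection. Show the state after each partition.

Partition 1: pivot=13 at index 3 -> [1, 11, 6, 13, 14]
Partition 2: pivot=6 at index 1 -> [1, 6, 11, 13, 14]


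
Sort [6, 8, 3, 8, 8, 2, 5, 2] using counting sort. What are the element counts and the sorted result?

Count array: [0, 0, 2, 1, 0, 1, 1, 0, 3]
(count[i] = number of elements equal to i)
Cumulative count: [0, 0, 2, 3, 3, 4, 5, 5, 8]
Sorted: [2, 2, 3, 5, 6, 8, 8, 8]


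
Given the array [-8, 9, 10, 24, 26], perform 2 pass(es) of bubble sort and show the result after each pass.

After pass 1: [-8, 9, 10, 24, 26] (0 swaps)
After pass 2: [-8, 9, 10, 24, 26] (0 swaps)
Total swaps: 0


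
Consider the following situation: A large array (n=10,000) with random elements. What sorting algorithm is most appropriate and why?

Best choice: Quicksort or Mergesort
Reason: Both have O(n log n) average case; quicksort has lower constant factors


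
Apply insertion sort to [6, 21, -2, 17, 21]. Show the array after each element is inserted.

First element 6 is already 'sorted'
Insert 21: shifted 0 elements -> [6, 21, -2, 17, 21]
Insert -2: shifted 2 elements -> [-2, 6, 21, 17, 21]
Insert 17: shifted 1 elements -> [-2, 6, 17, 21, 21]
Insert 21: shifted 0 elements -> [-2, 6, 17, 21, 21]


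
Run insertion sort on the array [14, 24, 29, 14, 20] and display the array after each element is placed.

First element 14 is already 'sorted'
Insert 24: shifted 0 elements -> [14, 24, 29, 14, 20]
Insert 29: shifted 0 elements -> [14, 24, 29, 14, 20]
Insert 14: shifted 2 elements -> [14, 14, 24, 29, 20]
Insert 20: shifted 2 elements -> [14, 14, 20, 24, 29]


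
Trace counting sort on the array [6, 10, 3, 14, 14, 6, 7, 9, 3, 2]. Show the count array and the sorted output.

Count array: [0, 0, 1, 2, 0, 0, 2, 1, 0, 1, 1, 0, 0, 0, 2]
(count[i] = number of elements equal to i)
Cumulative count: [0, 0, 1, 3, 3, 3, 5, 6, 6, 7, 8, 8, 8, 8, 10]
Sorted: [2, 3, 3, 6, 6, 7, 9, 10, 14, 14]


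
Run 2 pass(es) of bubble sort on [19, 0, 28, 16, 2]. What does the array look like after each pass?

After pass 1: [0, 19, 16, 2, 28] (3 swaps)
After pass 2: [0, 16, 2, 19, 28] (2 swaps)
Total swaps: 5


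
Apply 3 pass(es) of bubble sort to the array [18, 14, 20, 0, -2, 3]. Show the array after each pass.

After pass 1: [14, 18, 0, -2, 3, 20] (4 swaps)
After pass 2: [14, 0, -2, 3, 18, 20] (3 swaps)
After pass 3: [0, -2, 3, 14, 18, 20] (3 swaps)
Total swaps: 10


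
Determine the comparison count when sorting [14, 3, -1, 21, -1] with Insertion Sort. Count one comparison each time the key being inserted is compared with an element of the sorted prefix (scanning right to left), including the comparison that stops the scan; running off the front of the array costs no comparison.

Insert 3: 14 > 3 (shift), reached front = 1 comparison(s) -> [3, 14, -1, 21, -1]
Insert -1: 14 > -1 (shift), 3 > -1 (shift), reached front = 2 comparison(s) -> [-1, 3, 14, 21, -1]
Insert 21: 14 <= 21 (stop) = 1 comparison(s) -> [-1, 3, 14, 21, -1]
Insert -1: 21 > -1 (shift), 14 > -1 (shift), 3 > -1 (shift), -1 <= -1 (stop) = 4 comparison(s) -> [-1, -1, 3, 14, 21]
Total comparisons: 1 + 2 + 1 + 4 = 8


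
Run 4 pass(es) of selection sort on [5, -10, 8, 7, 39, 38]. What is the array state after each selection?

Pass 1: Select minimum -10 at index 1, swap -> [-10, 5, 8, 7, 39, 38]
Pass 2: Select minimum 5 at index 1, swap -> [-10, 5, 8, 7, 39, 38]
Pass 3: Select minimum 7 at index 3, swap -> [-10, 5, 7, 8, 39, 38]
Pass 4: Select minimum 8 at index 3, swap -> [-10, 5, 7, 8, 39, 38]


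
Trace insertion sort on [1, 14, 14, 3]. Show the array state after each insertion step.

First element 1 is already 'sorted'
Insert 14: shifted 0 elements -> [1, 14, 14, 3]
Insert 14: shifted 0 elements -> [1, 14, 14, 3]
Insert 3: shifted 2 elements -> [1, 3, 14, 14]


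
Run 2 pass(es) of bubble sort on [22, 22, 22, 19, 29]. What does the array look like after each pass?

After pass 1: [22, 22, 19, 22, 29] (1 swaps)
After pass 2: [22, 19, 22, 22, 29] (1 swaps)
Total swaps: 2


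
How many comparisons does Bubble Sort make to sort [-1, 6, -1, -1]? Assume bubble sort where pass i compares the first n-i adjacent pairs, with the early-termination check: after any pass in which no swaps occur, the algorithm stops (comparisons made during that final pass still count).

Pass 1: compare adjacent pairs (0,1)..(2,3) = 3 comparison(s), 2 swap(s) -> [-1, -1, -1, 6]
Pass 2: compare adjacent pairs (0,1)..(1,2) = 2 comparison(s), 0 swap(s) -> [-1, -1, -1, 6]
No swaps in this pass, so bubble sort stops here.
Total comparisons: 3 + 2 = 5


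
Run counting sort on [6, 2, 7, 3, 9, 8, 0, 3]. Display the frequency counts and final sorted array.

Count array: [1, 0, 1, 2, 0, 0, 1, 1, 1, 1]
(count[i] = number of elements equal to i)
Cumulative count: [1, 1, 2, 4, 4, 4, 5, 6, 7, 8]
Sorted: [0, 2, 3, 3, 6, 7, 8, 9]


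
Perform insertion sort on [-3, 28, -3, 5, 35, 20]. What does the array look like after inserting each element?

First element -3 is already 'sorted'
Insert 28: shifted 0 elements -> [-3, 28, -3, 5, 35, 20]
Insert -3: shifted 1 elements -> [-3, -3, 28, 5, 35, 20]
Insert 5: shifted 1 elements -> [-3, -3, 5, 28, 35, 20]
Insert 35: shifted 0 elements -> [-3, -3, 5, 28, 35, 20]
Insert 20: shifted 2 elements -> [-3, -3, 5, 20, 28, 35]


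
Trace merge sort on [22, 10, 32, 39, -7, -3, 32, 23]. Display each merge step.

Divide and conquer:
  Merge [22] + [10] -> [10, 22]
  Merge [32] + [39] -> [32, 39]
  Merge [10, 22] + [32, 39] -> [10, 22, 32, 39]
  Merge [-7] + [-3] -> [-7, -3]
  Merge [32] + [23] -> [23, 32]
  Merge [-7, -3] + [23, 32] -> [-7, -3, 23, 32]
  Merge [10, 22, 32, 39] + [-7, -3, 23, 32] -> [-7, -3, 10, 22, 23, 32, 32, 39]


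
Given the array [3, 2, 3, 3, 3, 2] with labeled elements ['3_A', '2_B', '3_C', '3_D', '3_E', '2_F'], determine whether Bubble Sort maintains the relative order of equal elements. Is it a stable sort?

Trace Bubble Sort on the labeled array (the key is the number; the letter only tracks identity):
  After pass 1: [2_B, 3_A, 3_C, 3_D, 2_F, 3_E]
  After pass 2: [2_B, 3_A, 3_C, 2_F, 3_D, 3_E]
  After pass 3: [2_B, 3_A, 2_F, 3_C, 3_D, 3_E]
  After pass 4: [2_B, 2_F, 3_A, 3_C, 3_D, 3_E]
  After pass 5: [2_B, 2_F, 3_A, 3_C, 3_D, 3_E] (no swaps, done)
Final order: [2_B, 2_F, 3_A, 3_C, 3_D, 3_E]
Equal keys:
  value 2: originally 2_B, 2_F; after sorting 2_B, 2_F -> order preserved
  value 3: originally 3_A, 3_C, 3_D, 3_E; after sorting 3_A, 3_C, 3_D, 3_E -> order preserved
All equal keys kept their original relative order. Bubble Sort is stable: it only swaps adjacent elements when the left one is strictly greater, so equal keys never move past each other.
Answer: Stable


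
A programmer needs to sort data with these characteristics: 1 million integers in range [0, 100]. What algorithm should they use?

Best choice: Counting sort
Reason: O(n + k) where k=100 is small; linear time beats O(n log n)


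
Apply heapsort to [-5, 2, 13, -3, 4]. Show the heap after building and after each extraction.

Build heap: [13, 4, -5, -3, 2]
Extract 13: [4, 2, -5, -3, 13]
Extract 4: [2, -3, -5, 4, 13]
Extract 2: [-3, -5, 2, 4, 13]
Extract -3: [-5, -3, 2, 4, 13]


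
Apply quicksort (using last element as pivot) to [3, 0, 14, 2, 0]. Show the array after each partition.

Partition 1: pivot=0 at index 1 -> [0, 0, 14, 2, 3]
Partition 2: pivot=3 at index 3 -> [0, 0, 2, 3, 14]


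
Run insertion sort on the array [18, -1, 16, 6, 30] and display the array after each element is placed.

First element 18 is already 'sorted'
Insert -1: shifted 1 elements -> [-1, 18, 16, 6, 30]
Insert 16: shifted 1 elements -> [-1, 16, 18, 6, 30]
Insert 6: shifted 2 elements -> [-1, 6, 16, 18, 30]
Insert 30: shifted 0 elements -> [-1, 6, 16, 18, 30]


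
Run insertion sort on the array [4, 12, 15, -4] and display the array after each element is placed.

First element 4 is already 'sorted'
Insert 12: shifted 0 elements -> [4, 12, 15, -4]
Insert 15: shifted 0 elements -> [4, 12, 15, -4]
Insert -4: shifted 3 elements -> [-4, 4, 12, 15]


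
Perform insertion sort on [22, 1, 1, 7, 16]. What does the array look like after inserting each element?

First element 22 is already 'sorted'
Insert 1: shifted 1 elements -> [1, 22, 1, 7, 16]
Insert 1: shifted 1 elements -> [1, 1, 22, 7, 16]
Insert 7: shifted 1 elements -> [1, 1, 7, 22, 16]
Insert 16: shifted 1 elements -> [1, 1, 7, 16, 22]


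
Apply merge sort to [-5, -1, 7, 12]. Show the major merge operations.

Divide and conquer:
  Merge [-5] + [-1] -> [-5, -1]
  Merge [7] + [12] -> [7, 12]
  Merge [-5, -1] + [7, 12] -> [-5, -1, 7, 12]


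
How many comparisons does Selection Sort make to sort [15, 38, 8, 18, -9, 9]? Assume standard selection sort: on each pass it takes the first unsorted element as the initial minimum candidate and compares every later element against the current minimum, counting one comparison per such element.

Pass 1: scan indices 1..5 for the minimum = 5 comparison(s); min is -9, place at index 0 -> [-9, 38, 8, 18, 15, 9]
Pass 2: scan indices 2..5 for the minimum = 4 comparison(s); min is 8, place at index 1 -> [-9, 8, 38, 18, 15, 9]
Pass 3: scan indices 3..5 for the minimum = 3 comparison(s); min is 9, place at index 2 -> [-9, 8, 9, 18, 15, 38]
Pass 4: scan indices 4..5 for the minimum = 2 comparison(s); min is 15, place at index 3 -> [-9, 8, 9, 15, 18, 38]
Pass 5: scan indices 5..5 for the minimum = 1 comparison(s); min is 18, place at index 4 -> [-9, 8, 9, 15, 18, 38]
Selection sort always scans the whole unsorted suffix, so the count is (n-1) + (n-2) + ... + 1 = n(n-1)/2 = 6*5/2 = 15 regardless of the input order.
Total comparisons: 5 + 4 + 3 + 2 + 1 = 15


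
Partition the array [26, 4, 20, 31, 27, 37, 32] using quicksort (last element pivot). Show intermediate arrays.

Partition 1: pivot=32 at index 5 -> [26, 4, 20, 31, 27, 32, 37]
Partition 2: pivot=27 at index 3 -> [26, 4, 20, 27, 31, 32, 37]
Partition 3: pivot=20 at index 1 -> [4, 20, 26, 27, 31, 32, 37]


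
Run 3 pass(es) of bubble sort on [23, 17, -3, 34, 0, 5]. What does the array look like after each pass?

After pass 1: [17, -3, 23, 0, 5, 34] (4 swaps)
After pass 2: [-3, 17, 0, 5, 23, 34] (3 swaps)
After pass 3: [-3, 0, 5, 17, 23, 34] (2 swaps)
Total swaps: 9


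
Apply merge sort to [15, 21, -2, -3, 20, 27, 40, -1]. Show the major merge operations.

Divide and conquer:
  Merge [15] + [21] -> [15, 21]
  Merge [-2] + [-3] -> [-3, -2]
  Merge [15, 21] + [-3, -2] -> [-3, -2, 15, 21]
  Merge [20] + [27] -> [20, 27]
  Merge [40] + [-1] -> [-1, 40]
  Merge [20, 27] + [-1, 40] -> [-1, 20, 27, 40]
  Merge [-3, -2, 15, 21] + [-1, 20, 27, 40] -> [-3, -2, -1, 15, 20, 21, 27, 40]


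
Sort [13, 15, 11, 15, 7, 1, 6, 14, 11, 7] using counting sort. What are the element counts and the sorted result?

Count array: [0, 1, 0, 0, 0, 0, 1, 2, 0, 0, 0, 2, 0, 1, 1, 2]
(count[i] = number of elements equal to i)
Cumulative count: [0, 1, 1, 1, 1, 1, 2, 4, 4, 4, 4, 6, 6, 7, 8, 10]
Sorted: [1, 6, 7, 7, 11, 11, 13, 14, 15, 15]


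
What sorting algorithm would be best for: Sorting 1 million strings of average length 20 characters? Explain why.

Best choice: MSD radix sort or Mergesort
Reason: MSD radix sort is a non-comparison sort that buckets the strings by successive character positions, running in time proportional to the total number of characters examined rather than O(n log n) string comparisons; mergesort is a stable O(n log n)-comparison alternative that works for arbitrary variable-length keys


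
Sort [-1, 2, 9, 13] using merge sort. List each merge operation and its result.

Divide and conquer:
  Merge [-1] + [2] -> [-1, 2]
  Merge [9] + [13] -> [9, 13]
  Merge [-1, 2] + [9, 13] -> [-1, 2, 9, 13]


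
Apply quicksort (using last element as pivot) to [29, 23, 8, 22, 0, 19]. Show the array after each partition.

Partition 1: pivot=19 at index 2 -> [8, 0, 19, 22, 23, 29]
Partition 2: pivot=0 at index 0 -> [0, 8, 19, 22, 23, 29]
Partition 3: pivot=29 at index 5 -> [0, 8, 19, 22, 23, 29]
Partition 4: pivot=23 at index 4 -> [0, 8, 19, 22, 23, 29]


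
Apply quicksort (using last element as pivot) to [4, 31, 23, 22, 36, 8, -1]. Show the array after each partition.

Partition 1: pivot=-1 at index 0 -> [-1, 31, 23, 22, 36, 8, 4]
Partition 2: pivot=4 at index 1 -> [-1, 4, 23, 22, 36, 8, 31]
Partition 3: pivot=31 at index 5 -> [-1, 4, 23, 22, 8, 31, 36]
Partition 4: pivot=8 at index 2 -> [-1, 4, 8, 22, 23, 31, 36]
Partition 5: pivot=23 at index 4 -> [-1, 4, 8, 22, 23, 31, 36]


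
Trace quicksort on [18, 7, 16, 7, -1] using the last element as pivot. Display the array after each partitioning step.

Partition 1: pivot=-1 at index 0 -> [-1, 7, 16, 7, 18]
Partition 2: pivot=18 at index 4 -> [-1, 7, 16, 7, 18]
Partition 3: pivot=7 at index 2 -> [-1, 7, 7, 16, 18]


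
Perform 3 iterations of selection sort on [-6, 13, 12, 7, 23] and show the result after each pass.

Pass 1: Select minimum -6 at index 0, swap -> [-6, 13, 12, 7, 23]
Pass 2: Select minimum 7 at index 3, swap -> [-6, 7, 12, 13, 23]
Pass 3: Select minimum 12 at index 2, swap -> [-6, 7, 12, 13, 23]


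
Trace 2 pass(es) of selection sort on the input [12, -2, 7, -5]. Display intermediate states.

Pass 1: Select minimum -5 at index 3, swap -> [-5, -2, 7, 12]
Pass 2: Select minimum -2 at index 1, swap -> [-5, -2, 7, 12]


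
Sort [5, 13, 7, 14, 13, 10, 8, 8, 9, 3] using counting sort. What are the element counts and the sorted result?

Count array: [0, 0, 0, 1, 0, 1, 0, 1, 2, 1, 1, 0, 0, 2, 1]
(count[i] = number of elements equal to i)
Cumulative count: [0, 0, 0, 1, 1, 2, 2, 3, 5, 6, 7, 7, 7, 9, 10]
Sorted: [3, 5, 7, 8, 8, 9, 10, 13, 13, 14]


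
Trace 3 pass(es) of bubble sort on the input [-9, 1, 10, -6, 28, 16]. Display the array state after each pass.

After pass 1: [-9, 1, -6, 10, 16, 28] (2 swaps)
After pass 2: [-9, -6, 1, 10, 16, 28] (1 swaps)
After pass 3: [-9, -6, 1, 10, 16, 28] (0 swaps)
Total swaps: 3


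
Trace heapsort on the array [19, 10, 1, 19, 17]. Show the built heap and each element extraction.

Build heap: [19, 19, 1, 10, 17]
Extract 19: [19, 17, 1, 10, 19]
Extract 19: [17, 10, 1, 19, 19]
Extract 17: [10, 1, 17, 19, 19]
Extract 10: [1, 10, 17, 19, 19]


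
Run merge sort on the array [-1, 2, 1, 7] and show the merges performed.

Divide and conquer:
  Merge [-1] + [2] -> [-1, 2]
  Merge [1] + [7] -> [1, 7]
  Merge [-1, 2] + [1, 7] -> [-1, 1, 2, 7]


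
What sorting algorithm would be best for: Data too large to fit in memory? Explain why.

Best choice: External merge sort
Reason: Minimizes disk I/O by sequential reads/writes


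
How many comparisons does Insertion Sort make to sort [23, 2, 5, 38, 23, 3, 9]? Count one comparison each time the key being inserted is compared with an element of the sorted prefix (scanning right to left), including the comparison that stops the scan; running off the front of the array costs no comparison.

Insert 2: 23 > 2 (shift), reached front = 1 comparison(s) -> [2, 23, 5, 38, 23, 3, 9]
Insert 5: 23 > 5 (shift), 2 <= 5 (stop) = 2 comparison(s) -> [2, 5, 23, 38, 23, 3, 9]
Insert 38: 23 <= 38 (stop) = 1 comparison(s) -> [2, 5, 23, 38, 23, 3, 9]
Insert 23: 38 > 23 (shift), 23 <= 23 (stop) = 2 comparison(s) -> [2, 5, 23, 23, 38, 3, 9]
Insert 3: 38 > 3 (shift), 23 > 3 (shift), 23 > 3 (shift), 5 > 3 (shift), 2 <= 3 (stop) = 5 comparison(s) -> [2, 3, 5, 23, 23, 38, 9]
Insert 9: 38 > 9 (shift), 23 > 9 (shift), 23 > 9 (shift), 5 <= 9 (stop) = 4 comparison(s) -> [2, 3, 5, 9, 23, 23, 38]
Total comparisons: 1 + 2 + 1 + 2 + 5 + 4 = 15


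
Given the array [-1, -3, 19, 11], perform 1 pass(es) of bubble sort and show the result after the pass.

After pass 1: [-3, -1, 11, 19] (2 swaps)
Total swaps: 2


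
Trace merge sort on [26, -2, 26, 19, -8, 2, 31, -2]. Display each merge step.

Divide and conquer:
  Merge [26] + [-2] -> [-2, 26]
  Merge [26] + [19] -> [19, 26]
  Merge [-2, 26] + [19, 26] -> [-2, 19, 26, 26]
  Merge [-8] + [2] -> [-8, 2]
  Merge [31] + [-2] -> [-2, 31]
  Merge [-8, 2] + [-2, 31] -> [-8, -2, 2, 31]
  Merge [-2, 19, 26, 26] + [-8, -2, 2, 31] -> [-8, -2, -2, 2, 19, 26, 26, 31]


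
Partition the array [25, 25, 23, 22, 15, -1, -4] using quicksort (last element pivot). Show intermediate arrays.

Partition 1: pivot=-4 at index 0 -> [-4, 25, 23, 22, 15, -1, 25]
Partition 2: pivot=25 at index 6 -> [-4, 25, 23, 22, 15, -1, 25]
Partition 3: pivot=-1 at index 1 -> [-4, -1, 23, 22, 15, 25, 25]
Partition 4: pivot=25 at index 5 -> [-4, -1, 23, 22, 15, 25, 25]
Partition 5: pivot=15 at index 2 -> [-4, -1, 15, 22, 23, 25, 25]
Partition 6: pivot=23 at index 4 -> [-4, -1, 15, 22, 23, 25, 25]


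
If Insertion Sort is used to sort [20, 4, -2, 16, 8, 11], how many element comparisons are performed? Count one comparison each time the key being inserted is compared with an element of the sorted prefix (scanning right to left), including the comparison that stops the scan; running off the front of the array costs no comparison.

Insert 4: 20 > 4 (shift), reached front = 1 comparison(s) -> [4, 20, -2, 16, 8, 11]
Insert -2: 20 > -2 (shift), 4 > -2 (shift), reached front = 2 comparison(s) -> [-2, 4, 20, 16, 8, 11]
Insert 16: 20 > 16 (shift), 4 <= 16 (stop) = 2 comparison(s) -> [-2, 4, 16, 20, 8, 11]
Insert 8: 20 > 8 (shift), 16 > 8 (shift), 4 <= 8 (stop) = 3 comparison(s) -> [-2, 4, 8, 16, 20, 11]
Insert 11: 20 > 11 (shift), 16 > 11 (shift), 8 <= 11 (stop) = 3 comparison(s) -> [-2, 4, 8, 11, 16, 20]
Total comparisons: 1 + 2 + 2 + 3 + 3 = 11


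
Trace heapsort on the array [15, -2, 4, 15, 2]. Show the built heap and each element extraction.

Build heap: [15, 15, 4, -2, 2]
Extract 15: [15, 2, 4, -2, 15]
Extract 15: [4, 2, -2, 15, 15]
Extract 4: [2, -2, 4, 15, 15]
Extract 2: [-2, 2, 4, 15, 15]


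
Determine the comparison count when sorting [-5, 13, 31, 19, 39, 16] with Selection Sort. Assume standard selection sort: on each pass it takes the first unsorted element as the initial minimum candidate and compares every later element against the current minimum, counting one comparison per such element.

Pass 1: scan indices 1..5 for the minimum = 5 comparison(s); min is -5, place at index 0 -> [-5, 13, 31, 19, 39, 16]
Pass 2: scan indices 2..5 for the minimum = 4 comparison(s); min is 13, place at index 1 -> [-5, 13, 31, 19, 39, 16]
Pass 3: scan indices 3..5 for the minimum = 3 comparison(s); min is 16, place at index 2 -> [-5, 13, 16, 19, 39, 31]
Pass 4: scan indices 4..5 for the minimum = 2 comparison(s); min is 19, place at index 3 -> [-5, 13, 16, 19, 39, 31]
Pass 5: scan indices 5..5 for the minimum = 1 comparison(s); min is 31, place at index 4 -> [-5, 13, 16, 19, 31, 39]
Selection sort always scans the whole unsorted suffix, so the count is (n-1) + (n-2) + ... + 1 = n(n-1)/2 = 6*5/2 = 15 regardless of the input order.
Total comparisons: 5 + 4 + 3 + 2 + 1 = 15


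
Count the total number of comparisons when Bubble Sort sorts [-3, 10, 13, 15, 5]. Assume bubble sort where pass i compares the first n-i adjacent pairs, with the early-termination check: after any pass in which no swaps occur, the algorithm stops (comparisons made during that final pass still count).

Pass 1: compare adjacent pairs (0,1)..(3,4) = 4 comparison(s), 1 swap(s) -> [-3, 10, 13, 5, 15]
Pass 2: compare adjacent pairs (0,1)..(2,3) = 3 comparison(s), 1 swap(s) -> [-3, 10, 5, 13, 15]
Pass 3: compare adjacent pairs (0,1)..(1,2) = 2 comparison(s), 1 swap(s) -> [-3, 5, 10, 13, 15]
Pass 4: compare adjacent pairs (0,1)..(0,1) = 1 comparison(s), 0 swap(s) -> [-3, 5, 10, 13, 15]
No swaps in this pass, so bubble sort stops here.
Total comparisons: 4 + 3 + 2 + 1 = 10


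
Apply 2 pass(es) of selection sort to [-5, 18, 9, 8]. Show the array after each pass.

Pass 1: Select minimum -5 at index 0, swap -> [-5, 18, 9, 8]
Pass 2: Select minimum 8 at index 3, swap -> [-5, 8, 9, 18]


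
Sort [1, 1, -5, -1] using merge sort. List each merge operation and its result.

Divide and conquer:
  Merge [1] + [1] -> [1, 1]
  Merge [-5] + [-1] -> [-5, -1]
  Merge [1, 1] + [-5, -1] -> [-5, -1, 1, 1]


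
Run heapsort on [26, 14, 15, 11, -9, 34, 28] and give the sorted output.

Build heap: [34, 14, 28, 11, -9, 15, 26]
Extract 34: [28, 14, 26, 11, -9, 15, 34]
Extract 28: [26, 14, 15, 11, -9, 28, 34]
Extract 26: [15, 14, -9, 11, 26, 28, 34]
Extract 15: [14, 11, -9, 15, 26, 28, 34]
Extract 14: [11, -9, 14, 15, 26, 28, 34]
Extract 11: [-9, 11, 14, 15, 26, 28, 34]


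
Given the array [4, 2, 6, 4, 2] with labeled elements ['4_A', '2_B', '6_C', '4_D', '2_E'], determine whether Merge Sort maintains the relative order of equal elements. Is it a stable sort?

Trace Merge Sort on the labeled array (the key is the number; the letter only tracks identity):
  Merge [4_A] + [2_B] -> [2_B, 4_A]
  Merge [4_D] + [2_E] -> [2_E, 4_D]
  Merge [6_C] + [2_E, 4_D] -> [2_E, 4_D, 6_C]
  Merge [2_B, 4_A] + [2_E, 4_D, 6_C] -> [2_B, 2_E, 4_A, 4_D, 6_C]
Final order: [2_B, 2_E, 4_A, 4_D, 6_C]
Equal keys:
  value 2: originally 2_B, 2_E; after sorting 2_B, 2_E -> order preserved
  value 4: originally 4_A, 4_D; after sorting 4_A, 4_D -> order preserved
All equal keys kept their original relative order. Merge Sort is stable: when the heads of the two halves are equal the merge takes from the left half first.
Answer: Stable


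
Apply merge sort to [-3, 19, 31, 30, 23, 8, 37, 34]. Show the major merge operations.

Divide and conquer:
  Merge [-3] + [19] -> [-3, 19]
  Merge [31] + [30] -> [30, 31]
  Merge [-3, 19] + [30, 31] -> [-3, 19, 30, 31]
  Merge [23] + [8] -> [8, 23]
  Merge [37] + [34] -> [34, 37]
  Merge [8, 23] + [34, 37] -> [8, 23, 34, 37]
  Merge [-3, 19, 30, 31] + [8, 23, 34, 37] -> [-3, 8, 19, 23, 30, 31, 34, 37]


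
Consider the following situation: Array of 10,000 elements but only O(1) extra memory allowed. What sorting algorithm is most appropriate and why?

Best choice: Heapsort
Reason: Heapsort rearranges the array in place using O(1) auxiliary space and still guarantees O(n log n) time; quicksort partitions in place but needs Theta(log n) stack space for recursion (O(n) in the worst case), and mergesort requires O(n) auxiliary space


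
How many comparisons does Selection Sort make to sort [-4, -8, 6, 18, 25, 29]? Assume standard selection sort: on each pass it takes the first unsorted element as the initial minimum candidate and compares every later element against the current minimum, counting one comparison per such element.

Pass 1: scan indices 1..5 for the minimum = 5 comparison(s); min is -8, place at index 0 -> [-8, -4, 6, 18, 25, 29]
Pass 2: scan indices 2..5 for the minimum = 4 comparison(s); min is -4, place at index 1 -> [-8, -4, 6, 18, 25, 29]
Pass 3: scan indices 3..5 for the minimum = 3 comparison(s); min is 6, place at index 2 -> [-8, -4, 6, 18, 25, 29]
Pass 4: scan indices 4..5 for the minimum = 2 comparison(s); min is 18, place at index 3 -> [-8, -4, 6, 18, 25, 29]
Pass 5: scan indices 5..5 for the minimum = 1 comparison(s); min is 25, place at index 4 -> [-8, -4, 6, 18, 25, 29]
Selection sort always scans the whole unsorted suffix, so the count is (n-1) + (n-2) + ... + 1 = n(n-1)/2 = 6*5/2 = 15 regardless of the input order.
Total comparisons: 5 + 4 + 3 + 2 + 1 = 15


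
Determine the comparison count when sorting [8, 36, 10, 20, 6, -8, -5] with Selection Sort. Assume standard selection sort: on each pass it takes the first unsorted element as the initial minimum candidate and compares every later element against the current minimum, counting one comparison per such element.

Pass 1: scan indices 1..6 for the minimum = 6 comparison(s); min is -8, place at index 0 -> [-8, 36, 10, 20, 6, 8, -5]
Pass 2: scan indices 2..6 for the minimum = 5 comparison(s); min is -5, place at index 1 -> [-8, -5, 10, 20, 6, 8, 36]
Pass 3: scan indices 3..6 for the minimum = 4 comparison(s); min is 6, place at index 2 -> [-8, -5, 6, 20, 10, 8, 36]
Pass 4: scan indices 4..6 for the minimum = 3 comparison(s); min is 8, place at index 3 -> [-8, -5, 6, 8, 10, 20, 36]
Pass 5: scan indices 5..6 for the minimum = 2 comparison(s); min is 10, place at index 4 -> [-8, -5, 6, 8, 10, 20, 36]
Pass 6: scan indices 6..6 for the minimum = 1 comparison(s); min is 20, place at index 5 -> [-8, -5, 6, 8, 10, 20, 36]
Selection sort always scans the whole unsorted suffix, so the count is (n-1) + (n-2) + ... + 1 = n(n-1)/2 = 7*6/2 = 21 regardless of the input order.
Total comparisons: 6 + 5 + 4 + 3 + 2 + 1 = 21


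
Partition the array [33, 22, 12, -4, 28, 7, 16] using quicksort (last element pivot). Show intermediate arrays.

Partition 1: pivot=16 at index 3 -> [12, -4, 7, 16, 28, 33, 22]
Partition 2: pivot=7 at index 1 -> [-4, 7, 12, 16, 28, 33, 22]
Partition 3: pivot=22 at index 4 -> [-4, 7, 12, 16, 22, 33, 28]
Partition 4: pivot=28 at index 5 -> [-4, 7, 12, 16, 22, 28, 33]


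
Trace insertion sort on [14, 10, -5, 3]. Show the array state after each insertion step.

First element 14 is already 'sorted'
Insert 10: shifted 1 elements -> [10, 14, -5, 3]
Insert -5: shifted 2 elements -> [-5, 10, 14, 3]
Insert 3: shifted 2 elements -> [-5, 3, 10, 14]


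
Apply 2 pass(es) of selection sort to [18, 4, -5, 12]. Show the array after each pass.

Pass 1: Select minimum -5 at index 2, swap -> [-5, 4, 18, 12]
Pass 2: Select minimum 4 at index 1, swap -> [-5, 4, 18, 12]


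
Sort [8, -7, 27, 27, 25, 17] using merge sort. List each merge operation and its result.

Divide and conquer:
  Merge [-7] + [27] -> [-7, 27]
  Merge [8] + [-7, 27] -> [-7, 8, 27]
  Merge [25] + [17] -> [17, 25]
  Merge [27] + [17, 25] -> [17, 25, 27]
  Merge [-7, 8, 27] + [17, 25, 27] -> [-7, 8, 17, 25, 27, 27]


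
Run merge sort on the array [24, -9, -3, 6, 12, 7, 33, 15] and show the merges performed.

Divide and conquer:
  Merge [24] + [-9] -> [-9, 24]
  Merge [-3] + [6] -> [-3, 6]
  Merge [-9, 24] + [-3, 6] -> [-9, -3, 6, 24]
  Merge [12] + [7] -> [7, 12]
  Merge [33] + [15] -> [15, 33]
  Merge [7, 12] + [15, 33] -> [7, 12, 15, 33]
  Merge [-9, -3, 6, 24] + [7, 12, 15, 33] -> [-9, -3, 6, 7, 12, 15, 24, 33]


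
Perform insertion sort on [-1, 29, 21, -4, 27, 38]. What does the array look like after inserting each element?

First element -1 is already 'sorted'
Insert 29: shifted 0 elements -> [-1, 29, 21, -4, 27, 38]
Insert 21: shifted 1 elements -> [-1, 21, 29, -4, 27, 38]
Insert -4: shifted 3 elements -> [-4, -1, 21, 29, 27, 38]
Insert 27: shifted 1 elements -> [-4, -1, 21, 27, 29, 38]
Insert 38: shifted 0 elements -> [-4, -1, 21, 27, 29, 38]


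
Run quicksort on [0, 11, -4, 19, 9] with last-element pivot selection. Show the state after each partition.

Partition 1: pivot=9 at index 2 -> [0, -4, 9, 19, 11]
Partition 2: pivot=-4 at index 0 -> [-4, 0, 9, 19, 11]
Partition 3: pivot=11 at index 3 -> [-4, 0, 9, 11, 19]


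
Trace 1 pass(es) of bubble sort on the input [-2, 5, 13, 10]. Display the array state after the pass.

After pass 1: [-2, 5, 10, 13] (1 swaps)
Total swaps: 1


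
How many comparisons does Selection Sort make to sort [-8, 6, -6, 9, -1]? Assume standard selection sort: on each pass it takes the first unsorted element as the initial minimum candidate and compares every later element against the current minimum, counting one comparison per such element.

Pass 1: scan indices 1..4 for the minimum = 4 comparison(s); min is -8, place at index 0 -> [-8, 6, -6, 9, -1]
Pass 2: scan indices 2..4 for the minimum = 3 comparison(s); min is -6, place at index 1 -> [-8, -6, 6, 9, -1]
Pass 3: scan indices 3..4 for the minimum = 2 comparison(s); min is -1, place at index 2 -> [-8, -6, -1, 9, 6]
Pass 4: scan indices 4..4 for the minimum = 1 comparison(s); min is 6, place at index 3 -> [-8, -6, -1, 6, 9]
Selection sort always scans the whole unsorted suffix, so the count is (n-1) + (n-2) + ... + 1 = n(n-1)/2 = 5*4/2 = 10 regardless of the input order.
Total comparisons: 4 + 3 + 2 + 1 = 10


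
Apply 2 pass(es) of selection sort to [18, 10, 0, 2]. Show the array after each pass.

Pass 1: Select minimum 0 at index 2, swap -> [0, 10, 18, 2]
Pass 2: Select minimum 2 at index 3, swap -> [0, 2, 18, 10]


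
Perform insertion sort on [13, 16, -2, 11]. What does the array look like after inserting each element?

First element 13 is already 'sorted'
Insert 16: shifted 0 elements -> [13, 16, -2, 11]
Insert -2: shifted 2 elements -> [-2, 13, 16, 11]
Insert 11: shifted 2 elements -> [-2, 11, 13, 16]


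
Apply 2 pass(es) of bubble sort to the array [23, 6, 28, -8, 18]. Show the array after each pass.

After pass 1: [6, 23, -8, 18, 28] (3 swaps)
After pass 2: [6, -8, 18, 23, 28] (2 swaps)
Total swaps: 5


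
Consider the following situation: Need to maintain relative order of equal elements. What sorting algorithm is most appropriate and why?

Best choice: Merge sort or Insertion sort
Reason: Both are stable; quicksort and heapsort are not stable


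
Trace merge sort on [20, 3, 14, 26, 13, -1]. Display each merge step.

Divide and conquer:
  Merge [3] + [14] -> [3, 14]
  Merge [20] + [3, 14] -> [3, 14, 20]
  Merge [13] + [-1] -> [-1, 13]
  Merge [26] + [-1, 13] -> [-1, 13, 26]
  Merge [3, 14, 20] + [-1, 13, 26] -> [-1, 3, 13, 14, 20, 26]


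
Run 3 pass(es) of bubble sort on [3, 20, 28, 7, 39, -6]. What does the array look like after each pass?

After pass 1: [3, 20, 7, 28, -6, 39] (2 swaps)
After pass 2: [3, 7, 20, -6, 28, 39] (2 swaps)
After pass 3: [3, 7, -6, 20, 28, 39] (1 swaps)
Total swaps: 5


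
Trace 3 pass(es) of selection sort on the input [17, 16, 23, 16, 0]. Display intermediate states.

Pass 1: Select minimum 0 at index 4, swap -> [0, 16, 23, 16, 17]
Pass 2: Select minimum 16 at index 1, swap -> [0, 16, 23, 16, 17]
Pass 3: Select minimum 16 at index 3, swap -> [0, 16, 16, 23, 17]


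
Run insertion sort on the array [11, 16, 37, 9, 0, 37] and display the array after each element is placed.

First element 11 is already 'sorted'
Insert 16: shifted 0 elements -> [11, 16, 37, 9, 0, 37]
Insert 37: shifted 0 elements -> [11, 16, 37, 9, 0, 37]
Insert 9: shifted 3 elements -> [9, 11, 16, 37, 0, 37]
Insert 0: shifted 4 elements -> [0, 9, 11, 16, 37, 37]
Insert 37: shifted 0 elements -> [0, 9, 11, 16, 37, 37]


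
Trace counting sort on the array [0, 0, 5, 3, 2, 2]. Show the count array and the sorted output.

Count array: [2, 0, 2, 1, 0, 1]
(count[i] = number of elements equal to i)
Cumulative count: [2, 2, 4, 5, 5, 6]
Sorted: [0, 0, 2, 2, 3, 5]


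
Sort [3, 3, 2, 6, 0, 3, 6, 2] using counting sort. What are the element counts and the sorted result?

Count array: [1, 0, 2, 3, 0, 0, 2]
(count[i] = number of elements equal to i)
Cumulative count: [1, 1, 3, 6, 6, 6, 8]
Sorted: [0, 2, 2, 3, 3, 3, 6, 6]


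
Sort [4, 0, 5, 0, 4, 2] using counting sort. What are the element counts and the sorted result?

Count array: [2, 0, 1, 0, 2, 1]
(count[i] = number of elements equal to i)
Cumulative count: [2, 2, 3, 3, 5, 6]
Sorted: [0, 0, 2, 4, 4, 5]


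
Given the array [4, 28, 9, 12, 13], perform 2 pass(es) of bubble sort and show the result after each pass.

After pass 1: [4, 9, 12, 13, 28] (3 swaps)
After pass 2: [4, 9, 12, 13, 28] (0 swaps)
Total swaps: 3


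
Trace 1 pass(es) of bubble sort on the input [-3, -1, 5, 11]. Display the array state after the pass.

After pass 1: [-3, -1, 5, 11] (0 swaps)
Total swaps: 0


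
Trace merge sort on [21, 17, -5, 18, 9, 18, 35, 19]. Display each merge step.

Divide and conquer:
  Merge [21] + [17] -> [17, 21]
  Merge [-5] + [18] -> [-5, 18]
  Merge [17, 21] + [-5, 18] -> [-5, 17, 18, 21]
  Merge [9] + [18] -> [9, 18]
  Merge [35] + [19] -> [19, 35]
  Merge [9, 18] + [19, 35] -> [9, 18, 19, 35]
  Merge [-5, 17, 18, 21] + [9, 18, 19, 35] -> [-5, 9, 17, 18, 18, 19, 21, 35]


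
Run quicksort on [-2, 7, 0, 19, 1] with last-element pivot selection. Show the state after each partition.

Partition 1: pivot=1 at index 2 -> [-2, 0, 1, 19, 7]
Partition 2: pivot=0 at index 1 -> [-2, 0, 1, 19, 7]
Partition 3: pivot=7 at index 3 -> [-2, 0, 1, 7, 19]


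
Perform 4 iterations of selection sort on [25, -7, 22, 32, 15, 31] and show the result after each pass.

Pass 1: Select minimum -7 at index 1, swap -> [-7, 25, 22, 32, 15, 31]
Pass 2: Select minimum 15 at index 4, swap -> [-7, 15, 22, 32, 25, 31]
Pass 3: Select minimum 22 at index 2, swap -> [-7, 15, 22, 32, 25, 31]
Pass 4: Select minimum 25 at index 4, swap -> [-7, 15, 22, 25, 32, 31]


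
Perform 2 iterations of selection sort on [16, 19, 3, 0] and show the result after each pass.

Pass 1: Select minimum 0 at index 3, swap -> [0, 19, 3, 16]
Pass 2: Select minimum 3 at index 2, swap -> [0, 3, 19, 16]


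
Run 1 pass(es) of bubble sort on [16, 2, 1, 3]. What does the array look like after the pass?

After pass 1: [2, 1, 3, 16] (3 swaps)
Total swaps: 3


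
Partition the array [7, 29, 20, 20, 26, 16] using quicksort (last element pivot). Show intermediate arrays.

Partition 1: pivot=16 at index 1 -> [7, 16, 20, 20, 26, 29]
Partition 2: pivot=29 at index 5 -> [7, 16, 20, 20, 26, 29]
Partition 3: pivot=26 at index 4 -> [7, 16, 20, 20, 26, 29]
Partition 4: pivot=20 at index 3 -> [7, 16, 20, 20, 26, 29]
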